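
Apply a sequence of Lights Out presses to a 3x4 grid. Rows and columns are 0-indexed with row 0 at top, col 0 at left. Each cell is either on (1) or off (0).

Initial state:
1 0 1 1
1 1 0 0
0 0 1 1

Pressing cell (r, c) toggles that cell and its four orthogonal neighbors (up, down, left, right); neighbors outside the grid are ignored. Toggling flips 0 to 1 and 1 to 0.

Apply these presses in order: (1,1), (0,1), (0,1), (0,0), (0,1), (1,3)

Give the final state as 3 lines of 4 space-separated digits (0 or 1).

After press 1 at (1,1):
1 1 1 1
0 0 1 0
0 1 1 1

After press 2 at (0,1):
0 0 0 1
0 1 1 0
0 1 1 1

After press 3 at (0,1):
1 1 1 1
0 0 1 0
0 1 1 1

After press 4 at (0,0):
0 0 1 1
1 0 1 0
0 1 1 1

After press 5 at (0,1):
1 1 0 1
1 1 1 0
0 1 1 1

After press 6 at (1,3):
1 1 0 0
1 1 0 1
0 1 1 0

Answer: 1 1 0 0
1 1 0 1
0 1 1 0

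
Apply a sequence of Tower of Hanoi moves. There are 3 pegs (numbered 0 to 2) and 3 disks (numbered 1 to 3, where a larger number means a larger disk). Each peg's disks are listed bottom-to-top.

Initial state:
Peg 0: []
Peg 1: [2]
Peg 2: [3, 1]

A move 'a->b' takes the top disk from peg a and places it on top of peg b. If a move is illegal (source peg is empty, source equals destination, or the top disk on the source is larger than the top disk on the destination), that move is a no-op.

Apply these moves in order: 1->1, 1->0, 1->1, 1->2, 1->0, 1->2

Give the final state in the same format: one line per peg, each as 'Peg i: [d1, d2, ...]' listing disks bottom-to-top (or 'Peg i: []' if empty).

After move 1 (1->1):
Peg 0: []
Peg 1: [2]
Peg 2: [3, 1]

After move 2 (1->0):
Peg 0: [2]
Peg 1: []
Peg 2: [3, 1]

After move 3 (1->1):
Peg 0: [2]
Peg 1: []
Peg 2: [3, 1]

After move 4 (1->2):
Peg 0: [2]
Peg 1: []
Peg 2: [3, 1]

After move 5 (1->0):
Peg 0: [2]
Peg 1: []
Peg 2: [3, 1]

After move 6 (1->2):
Peg 0: [2]
Peg 1: []
Peg 2: [3, 1]

Answer: Peg 0: [2]
Peg 1: []
Peg 2: [3, 1]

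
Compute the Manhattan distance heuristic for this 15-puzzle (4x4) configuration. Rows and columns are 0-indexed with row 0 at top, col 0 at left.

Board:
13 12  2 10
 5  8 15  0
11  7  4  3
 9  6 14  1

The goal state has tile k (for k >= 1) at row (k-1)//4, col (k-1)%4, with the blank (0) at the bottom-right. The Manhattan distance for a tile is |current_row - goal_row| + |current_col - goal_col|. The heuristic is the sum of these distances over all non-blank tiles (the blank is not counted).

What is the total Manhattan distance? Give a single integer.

Answer: 36

Derivation:
Tile 13: (0,0)->(3,0) = 3
Tile 12: (0,1)->(2,3) = 4
Tile 2: (0,2)->(0,1) = 1
Tile 10: (0,3)->(2,1) = 4
Tile 5: (1,0)->(1,0) = 0
Tile 8: (1,1)->(1,3) = 2
Tile 15: (1,2)->(3,2) = 2
Tile 11: (2,0)->(2,2) = 2
Tile 7: (2,1)->(1,2) = 2
Tile 4: (2,2)->(0,3) = 3
Tile 3: (2,3)->(0,2) = 3
Tile 9: (3,0)->(2,0) = 1
Tile 6: (3,1)->(1,1) = 2
Tile 14: (3,2)->(3,1) = 1
Tile 1: (3,3)->(0,0) = 6
Sum: 3 + 4 + 1 + 4 + 0 + 2 + 2 + 2 + 2 + 3 + 3 + 1 + 2 + 1 + 6 = 36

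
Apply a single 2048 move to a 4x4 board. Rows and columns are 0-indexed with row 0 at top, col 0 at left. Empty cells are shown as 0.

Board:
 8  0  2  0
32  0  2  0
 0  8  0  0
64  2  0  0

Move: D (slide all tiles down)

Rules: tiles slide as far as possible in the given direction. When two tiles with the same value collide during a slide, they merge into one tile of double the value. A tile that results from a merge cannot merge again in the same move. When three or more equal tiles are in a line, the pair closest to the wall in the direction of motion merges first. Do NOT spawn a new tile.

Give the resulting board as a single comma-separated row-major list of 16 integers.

Slide down:
col 0: [8, 32, 0, 64] -> [0, 8, 32, 64]
col 1: [0, 0, 8, 2] -> [0, 0, 8, 2]
col 2: [2, 2, 0, 0] -> [0, 0, 0, 4]
col 3: [0, 0, 0, 0] -> [0, 0, 0, 0]

Answer: 0, 0, 0, 0, 8, 0, 0, 0, 32, 8, 0, 0, 64, 2, 4, 0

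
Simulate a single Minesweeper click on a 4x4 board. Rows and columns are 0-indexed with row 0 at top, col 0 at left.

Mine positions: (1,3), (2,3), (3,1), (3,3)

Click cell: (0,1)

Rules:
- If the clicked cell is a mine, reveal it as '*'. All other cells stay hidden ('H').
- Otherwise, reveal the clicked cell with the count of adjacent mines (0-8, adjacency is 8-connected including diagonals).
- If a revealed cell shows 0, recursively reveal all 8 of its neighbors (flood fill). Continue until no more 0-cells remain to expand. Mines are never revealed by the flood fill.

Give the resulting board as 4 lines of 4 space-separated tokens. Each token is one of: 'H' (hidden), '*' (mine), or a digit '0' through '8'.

0 0 1 H
0 0 2 H
1 1 4 H
H H H H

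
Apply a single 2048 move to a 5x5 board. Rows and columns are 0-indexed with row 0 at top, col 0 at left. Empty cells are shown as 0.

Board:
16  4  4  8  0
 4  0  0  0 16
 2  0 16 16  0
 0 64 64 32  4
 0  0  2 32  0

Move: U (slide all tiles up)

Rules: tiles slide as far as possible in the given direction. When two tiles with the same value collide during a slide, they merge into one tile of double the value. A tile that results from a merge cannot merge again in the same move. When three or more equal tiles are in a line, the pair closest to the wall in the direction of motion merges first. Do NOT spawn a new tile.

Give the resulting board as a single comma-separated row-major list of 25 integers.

Answer: 16, 4, 4, 8, 16, 4, 64, 16, 16, 4, 2, 0, 64, 64, 0, 0, 0, 2, 0, 0, 0, 0, 0, 0, 0

Derivation:
Slide up:
col 0: [16, 4, 2, 0, 0] -> [16, 4, 2, 0, 0]
col 1: [4, 0, 0, 64, 0] -> [4, 64, 0, 0, 0]
col 2: [4, 0, 16, 64, 2] -> [4, 16, 64, 2, 0]
col 3: [8, 0, 16, 32, 32] -> [8, 16, 64, 0, 0]
col 4: [0, 16, 0, 4, 0] -> [16, 4, 0, 0, 0]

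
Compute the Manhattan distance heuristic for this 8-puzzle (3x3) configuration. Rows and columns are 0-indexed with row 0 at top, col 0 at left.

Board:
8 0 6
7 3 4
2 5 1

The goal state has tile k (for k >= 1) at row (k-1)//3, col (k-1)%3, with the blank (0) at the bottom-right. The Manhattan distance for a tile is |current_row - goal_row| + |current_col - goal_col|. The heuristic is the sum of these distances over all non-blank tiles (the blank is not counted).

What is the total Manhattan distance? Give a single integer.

Answer: 17

Derivation:
Tile 8: (0,0)->(2,1) = 3
Tile 6: (0,2)->(1,2) = 1
Tile 7: (1,0)->(2,0) = 1
Tile 3: (1,1)->(0,2) = 2
Tile 4: (1,2)->(1,0) = 2
Tile 2: (2,0)->(0,1) = 3
Tile 5: (2,1)->(1,1) = 1
Tile 1: (2,2)->(0,0) = 4
Sum: 3 + 1 + 1 + 2 + 2 + 3 + 1 + 4 = 17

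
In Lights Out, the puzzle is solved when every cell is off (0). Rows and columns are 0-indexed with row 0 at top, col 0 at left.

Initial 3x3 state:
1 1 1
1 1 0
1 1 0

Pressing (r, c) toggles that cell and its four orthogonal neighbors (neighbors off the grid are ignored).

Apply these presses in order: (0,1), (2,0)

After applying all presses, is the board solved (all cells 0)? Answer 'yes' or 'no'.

After press 1 at (0,1):
0 0 0
1 0 0
1 1 0

After press 2 at (2,0):
0 0 0
0 0 0
0 0 0

Lights still on: 0

Answer: yes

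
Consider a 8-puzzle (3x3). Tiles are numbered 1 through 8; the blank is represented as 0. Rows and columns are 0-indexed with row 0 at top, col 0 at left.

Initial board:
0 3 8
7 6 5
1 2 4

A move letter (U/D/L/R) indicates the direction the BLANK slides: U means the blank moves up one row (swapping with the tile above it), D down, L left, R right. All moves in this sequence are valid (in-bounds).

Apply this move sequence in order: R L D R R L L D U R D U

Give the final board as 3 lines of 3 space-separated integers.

Answer: 7 3 8
6 0 5
1 2 4

Derivation:
After move 1 (R):
3 0 8
7 6 5
1 2 4

After move 2 (L):
0 3 8
7 6 5
1 2 4

After move 3 (D):
7 3 8
0 6 5
1 2 4

After move 4 (R):
7 3 8
6 0 5
1 2 4

After move 5 (R):
7 3 8
6 5 0
1 2 4

After move 6 (L):
7 3 8
6 0 5
1 2 4

After move 7 (L):
7 3 8
0 6 5
1 2 4

After move 8 (D):
7 3 8
1 6 5
0 2 4

After move 9 (U):
7 3 8
0 6 5
1 2 4

After move 10 (R):
7 3 8
6 0 5
1 2 4

After move 11 (D):
7 3 8
6 2 5
1 0 4

After move 12 (U):
7 3 8
6 0 5
1 2 4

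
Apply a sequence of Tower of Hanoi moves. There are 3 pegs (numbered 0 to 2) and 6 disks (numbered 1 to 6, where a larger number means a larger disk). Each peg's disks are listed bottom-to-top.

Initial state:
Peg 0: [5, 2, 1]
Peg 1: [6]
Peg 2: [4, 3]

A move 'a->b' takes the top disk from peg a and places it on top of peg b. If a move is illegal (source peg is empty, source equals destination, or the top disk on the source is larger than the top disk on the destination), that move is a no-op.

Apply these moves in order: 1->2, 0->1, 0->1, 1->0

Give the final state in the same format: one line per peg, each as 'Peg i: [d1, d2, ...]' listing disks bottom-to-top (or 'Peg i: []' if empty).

After move 1 (1->2):
Peg 0: [5, 2, 1]
Peg 1: [6]
Peg 2: [4, 3]

After move 2 (0->1):
Peg 0: [5, 2]
Peg 1: [6, 1]
Peg 2: [4, 3]

After move 3 (0->1):
Peg 0: [5, 2]
Peg 1: [6, 1]
Peg 2: [4, 3]

After move 4 (1->0):
Peg 0: [5, 2, 1]
Peg 1: [6]
Peg 2: [4, 3]

Answer: Peg 0: [5, 2, 1]
Peg 1: [6]
Peg 2: [4, 3]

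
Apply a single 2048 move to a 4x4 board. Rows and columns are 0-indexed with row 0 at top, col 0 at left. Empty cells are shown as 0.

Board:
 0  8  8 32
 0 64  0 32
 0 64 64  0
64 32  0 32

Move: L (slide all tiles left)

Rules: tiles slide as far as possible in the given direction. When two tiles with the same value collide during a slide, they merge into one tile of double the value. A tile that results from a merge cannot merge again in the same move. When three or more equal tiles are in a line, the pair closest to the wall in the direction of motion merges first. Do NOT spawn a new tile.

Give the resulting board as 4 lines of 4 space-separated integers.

Answer:  16  32   0   0
 64  32   0   0
128   0   0   0
 64  64   0   0

Derivation:
Slide left:
row 0: [0, 8, 8, 32] -> [16, 32, 0, 0]
row 1: [0, 64, 0, 32] -> [64, 32, 0, 0]
row 2: [0, 64, 64, 0] -> [128, 0, 0, 0]
row 3: [64, 32, 0, 32] -> [64, 64, 0, 0]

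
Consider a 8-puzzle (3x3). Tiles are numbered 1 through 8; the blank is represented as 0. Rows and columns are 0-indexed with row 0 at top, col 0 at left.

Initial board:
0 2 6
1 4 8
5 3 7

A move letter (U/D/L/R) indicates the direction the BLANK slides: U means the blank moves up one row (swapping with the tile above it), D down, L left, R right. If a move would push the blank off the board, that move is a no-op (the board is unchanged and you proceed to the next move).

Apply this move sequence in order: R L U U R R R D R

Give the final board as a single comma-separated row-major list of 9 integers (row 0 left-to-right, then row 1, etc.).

Answer: 2, 6, 8, 1, 4, 0, 5, 3, 7

Derivation:
After move 1 (R):
2 0 6
1 4 8
5 3 7

After move 2 (L):
0 2 6
1 4 8
5 3 7

After move 3 (U):
0 2 6
1 4 8
5 3 7

After move 4 (U):
0 2 6
1 4 8
5 3 7

After move 5 (R):
2 0 6
1 4 8
5 3 7

After move 6 (R):
2 6 0
1 4 8
5 3 7

After move 7 (R):
2 6 0
1 4 8
5 3 7

After move 8 (D):
2 6 8
1 4 0
5 3 7

After move 9 (R):
2 6 8
1 4 0
5 3 7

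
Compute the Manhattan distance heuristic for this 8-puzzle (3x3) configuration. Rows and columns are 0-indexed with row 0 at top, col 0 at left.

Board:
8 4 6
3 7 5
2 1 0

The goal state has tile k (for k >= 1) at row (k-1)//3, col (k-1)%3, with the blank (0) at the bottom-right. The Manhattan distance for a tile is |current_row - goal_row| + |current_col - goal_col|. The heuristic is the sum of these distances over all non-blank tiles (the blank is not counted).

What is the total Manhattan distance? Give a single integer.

Tile 8: (0,0)->(2,1) = 3
Tile 4: (0,1)->(1,0) = 2
Tile 6: (0,2)->(1,2) = 1
Tile 3: (1,0)->(0,2) = 3
Tile 7: (1,1)->(2,0) = 2
Tile 5: (1,2)->(1,1) = 1
Tile 2: (2,0)->(0,1) = 3
Tile 1: (2,1)->(0,0) = 3
Sum: 3 + 2 + 1 + 3 + 2 + 1 + 3 + 3 = 18

Answer: 18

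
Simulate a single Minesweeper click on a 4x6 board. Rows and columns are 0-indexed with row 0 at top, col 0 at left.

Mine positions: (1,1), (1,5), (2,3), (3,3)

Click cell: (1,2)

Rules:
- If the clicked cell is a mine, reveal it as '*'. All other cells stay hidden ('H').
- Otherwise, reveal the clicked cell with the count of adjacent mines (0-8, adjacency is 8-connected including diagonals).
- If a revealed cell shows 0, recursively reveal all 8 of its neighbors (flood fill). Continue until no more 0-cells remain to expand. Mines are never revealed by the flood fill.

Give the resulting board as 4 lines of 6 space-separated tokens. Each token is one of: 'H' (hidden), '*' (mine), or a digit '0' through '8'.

H H H H H H
H H 2 H H H
H H H H H H
H H H H H H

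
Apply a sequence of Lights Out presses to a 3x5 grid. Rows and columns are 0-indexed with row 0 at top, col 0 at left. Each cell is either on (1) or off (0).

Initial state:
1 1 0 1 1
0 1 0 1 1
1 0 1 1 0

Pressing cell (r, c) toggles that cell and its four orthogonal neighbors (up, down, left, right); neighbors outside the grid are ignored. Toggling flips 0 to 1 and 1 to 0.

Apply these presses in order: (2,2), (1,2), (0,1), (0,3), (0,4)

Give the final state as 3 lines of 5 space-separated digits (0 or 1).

After press 1 at (2,2):
1 1 0 1 1
0 1 1 1 1
1 1 0 0 0

After press 2 at (1,2):
1 1 1 1 1
0 0 0 0 1
1 1 1 0 0

After press 3 at (0,1):
0 0 0 1 1
0 1 0 0 1
1 1 1 0 0

After press 4 at (0,3):
0 0 1 0 0
0 1 0 1 1
1 1 1 0 0

After press 5 at (0,4):
0 0 1 1 1
0 1 0 1 0
1 1 1 0 0

Answer: 0 0 1 1 1
0 1 0 1 0
1 1 1 0 0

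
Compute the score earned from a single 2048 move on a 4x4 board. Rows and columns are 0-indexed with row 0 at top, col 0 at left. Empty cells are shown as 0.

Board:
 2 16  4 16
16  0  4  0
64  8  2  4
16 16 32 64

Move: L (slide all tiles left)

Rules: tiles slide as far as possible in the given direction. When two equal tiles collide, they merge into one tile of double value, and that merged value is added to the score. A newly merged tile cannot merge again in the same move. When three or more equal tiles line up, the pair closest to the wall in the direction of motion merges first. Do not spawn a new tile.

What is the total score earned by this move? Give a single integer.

Slide left:
row 0: [2, 16, 4, 16] -> [2, 16, 4, 16]  score +0 (running 0)
row 1: [16, 0, 4, 0] -> [16, 4, 0, 0]  score +0 (running 0)
row 2: [64, 8, 2, 4] -> [64, 8, 2, 4]  score +0 (running 0)
row 3: [16, 16, 32, 64] -> [32, 32, 64, 0]  score +32 (running 32)
Board after move:
 2 16  4 16
16  4  0  0
64  8  2  4
32 32 64  0

Answer: 32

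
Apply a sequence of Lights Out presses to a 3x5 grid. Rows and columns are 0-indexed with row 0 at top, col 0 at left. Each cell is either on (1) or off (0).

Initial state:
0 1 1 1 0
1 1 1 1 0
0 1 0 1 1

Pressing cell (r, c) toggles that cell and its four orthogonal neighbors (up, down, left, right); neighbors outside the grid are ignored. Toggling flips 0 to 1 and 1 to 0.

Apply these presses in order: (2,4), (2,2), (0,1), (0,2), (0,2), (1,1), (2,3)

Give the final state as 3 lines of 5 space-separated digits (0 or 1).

After press 1 at (2,4):
0 1 1 1 0
1 1 1 1 1
0 1 0 0 0

After press 2 at (2,2):
0 1 1 1 0
1 1 0 1 1
0 0 1 1 0

After press 3 at (0,1):
1 0 0 1 0
1 0 0 1 1
0 0 1 1 0

After press 4 at (0,2):
1 1 1 0 0
1 0 1 1 1
0 0 1 1 0

After press 5 at (0,2):
1 0 0 1 0
1 0 0 1 1
0 0 1 1 0

After press 6 at (1,1):
1 1 0 1 0
0 1 1 1 1
0 1 1 1 0

After press 7 at (2,3):
1 1 0 1 0
0 1 1 0 1
0 1 0 0 1

Answer: 1 1 0 1 0
0 1 1 0 1
0 1 0 0 1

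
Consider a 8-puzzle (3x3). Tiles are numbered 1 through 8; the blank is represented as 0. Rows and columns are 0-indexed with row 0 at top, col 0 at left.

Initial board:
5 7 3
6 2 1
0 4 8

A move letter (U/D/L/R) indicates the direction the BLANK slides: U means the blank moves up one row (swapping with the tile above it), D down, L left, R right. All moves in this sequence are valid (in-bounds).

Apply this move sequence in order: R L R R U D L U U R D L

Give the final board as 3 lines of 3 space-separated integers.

After move 1 (R):
5 7 3
6 2 1
4 0 8

After move 2 (L):
5 7 3
6 2 1
0 4 8

After move 3 (R):
5 7 3
6 2 1
4 0 8

After move 4 (R):
5 7 3
6 2 1
4 8 0

After move 5 (U):
5 7 3
6 2 0
4 8 1

After move 6 (D):
5 7 3
6 2 1
4 8 0

After move 7 (L):
5 7 3
6 2 1
4 0 8

After move 8 (U):
5 7 3
6 0 1
4 2 8

After move 9 (U):
5 0 3
6 7 1
4 2 8

After move 10 (R):
5 3 0
6 7 1
4 2 8

After move 11 (D):
5 3 1
6 7 0
4 2 8

After move 12 (L):
5 3 1
6 0 7
4 2 8

Answer: 5 3 1
6 0 7
4 2 8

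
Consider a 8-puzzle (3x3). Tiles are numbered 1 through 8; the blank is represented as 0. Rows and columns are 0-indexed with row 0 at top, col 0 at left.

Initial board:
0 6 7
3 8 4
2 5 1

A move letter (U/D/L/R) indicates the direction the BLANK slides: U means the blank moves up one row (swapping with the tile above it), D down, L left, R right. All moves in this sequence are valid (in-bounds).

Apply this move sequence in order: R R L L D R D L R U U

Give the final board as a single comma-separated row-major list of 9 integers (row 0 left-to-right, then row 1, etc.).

After move 1 (R):
6 0 7
3 8 4
2 5 1

After move 2 (R):
6 7 0
3 8 4
2 5 1

After move 3 (L):
6 0 7
3 8 4
2 5 1

After move 4 (L):
0 6 7
3 8 4
2 5 1

After move 5 (D):
3 6 7
0 8 4
2 5 1

After move 6 (R):
3 6 7
8 0 4
2 5 1

After move 7 (D):
3 6 7
8 5 4
2 0 1

After move 8 (L):
3 6 7
8 5 4
0 2 1

After move 9 (R):
3 6 7
8 5 4
2 0 1

After move 10 (U):
3 6 7
8 0 4
2 5 1

After move 11 (U):
3 0 7
8 6 4
2 5 1

Answer: 3, 0, 7, 8, 6, 4, 2, 5, 1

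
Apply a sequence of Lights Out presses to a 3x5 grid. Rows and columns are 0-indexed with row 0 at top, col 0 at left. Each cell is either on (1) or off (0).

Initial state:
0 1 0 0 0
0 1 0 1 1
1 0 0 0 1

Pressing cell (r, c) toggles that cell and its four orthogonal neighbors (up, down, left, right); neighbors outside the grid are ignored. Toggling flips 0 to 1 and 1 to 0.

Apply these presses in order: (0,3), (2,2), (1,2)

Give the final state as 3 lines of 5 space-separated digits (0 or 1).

Answer: 0 1 0 1 1
0 0 0 1 1
1 1 0 1 1

Derivation:
After press 1 at (0,3):
0 1 1 1 1
0 1 0 0 1
1 0 0 0 1

After press 2 at (2,2):
0 1 1 1 1
0 1 1 0 1
1 1 1 1 1

After press 3 at (1,2):
0 1 0 1 1
0 0 0 1 1
1 1 0 1 1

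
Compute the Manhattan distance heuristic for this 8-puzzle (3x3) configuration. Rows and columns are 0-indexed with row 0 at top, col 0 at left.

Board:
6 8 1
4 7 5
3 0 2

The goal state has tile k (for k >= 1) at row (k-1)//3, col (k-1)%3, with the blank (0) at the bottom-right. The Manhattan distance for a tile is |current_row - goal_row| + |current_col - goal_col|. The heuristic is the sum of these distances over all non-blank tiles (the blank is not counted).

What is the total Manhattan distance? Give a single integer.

Answer: 17

Derivation:
Tile 6: (0,0)->(1,2) = 3
Tile 8: (0,1)->(2,1) = 2
Tile 1: (0,2)->(0,0) = 2
Tile 4: (1,0)->(1,0) = 0
Tile 7: (1,1)->(2,0) = 2
Tile 5: (1,2)->(1,1) = 1
Tile 3: (2,0)->(0,2) = 4
Tile 2: (2,2)->(0,1) = 3
Sum: 3 + 2 + 2 + 0 + 2 + 1 + 4 + 3 = 17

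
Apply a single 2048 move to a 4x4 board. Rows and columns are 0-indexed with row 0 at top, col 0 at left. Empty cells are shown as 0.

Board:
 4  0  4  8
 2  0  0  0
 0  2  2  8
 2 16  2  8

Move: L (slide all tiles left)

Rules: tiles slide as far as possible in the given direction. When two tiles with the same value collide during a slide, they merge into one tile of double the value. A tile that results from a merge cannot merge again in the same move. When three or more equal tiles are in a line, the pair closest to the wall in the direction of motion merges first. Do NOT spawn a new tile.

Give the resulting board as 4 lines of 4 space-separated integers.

Answer:  8  8  0  0
 2  0  0  0
 4  8  0  0
 2 16  2  8

Derivation:
Slide left:
row 0: [4, 0, 4, 8] -> [8, 8, 0, 0]
row 1: [2, 0, 0, 0] -> [2, 0, 0, 0]
row 2: [0, 2, 2, 8] -> [4, 8, 0, 0]
row 3: [2, 16, 2, 8] -> [2, 16, 2, 8]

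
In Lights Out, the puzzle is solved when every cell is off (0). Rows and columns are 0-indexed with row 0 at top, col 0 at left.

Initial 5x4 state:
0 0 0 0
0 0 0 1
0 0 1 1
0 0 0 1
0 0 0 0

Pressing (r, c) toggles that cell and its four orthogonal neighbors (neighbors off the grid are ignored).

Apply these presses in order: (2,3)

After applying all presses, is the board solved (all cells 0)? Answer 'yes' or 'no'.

After press 1 at (2,3):
0 0 0 0
0 0 0 0
0 0 0 0
0 0 0 0
0 0 0 0

Lights still on: 0

Answer: yes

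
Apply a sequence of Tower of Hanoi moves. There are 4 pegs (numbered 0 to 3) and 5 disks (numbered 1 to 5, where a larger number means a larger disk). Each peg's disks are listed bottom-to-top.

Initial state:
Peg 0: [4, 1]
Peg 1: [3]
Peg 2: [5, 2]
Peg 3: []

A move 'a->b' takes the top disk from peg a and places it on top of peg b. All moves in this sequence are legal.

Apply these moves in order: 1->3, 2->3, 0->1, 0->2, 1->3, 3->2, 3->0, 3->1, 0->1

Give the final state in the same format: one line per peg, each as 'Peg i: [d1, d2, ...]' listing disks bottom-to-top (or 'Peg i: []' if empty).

Answer: Peg 0: []
Peg 1: [3, 2]
Peg 2: [5, 4, 1]
Peg 3: []

Derivation:
After move 1 (1->3):
Peg 0: [4, 1]
Peg 1: []
Peg 2: [5, 2]
Peg 3: [3]

After move 2 (2->3):
Peg 0: [4, 1]
Peg 1: []
Peg 2: [5]
Peg 3: [3, 2]

After move 3 (0->1):
Peg 0: [4]
Peg 1: [1]
Peg 2: [5]
Peg 3: [3, 2]

After move 4 (0->2):
Peg 0: []
Peg 1: [1]
Peg 2: [5, 4]
Peg 3: [3, 2]

After move 5 (1->3):
Peg 0: []
Peg 1: []
Peg 2: [5, 4]
Peg 3: [3, 2, 1]

After move 6 (3->2):
Peg 0: []
Peg 1: []
Peg 2: [5, 4, 1]
Peg 3: [3, 2]

After move 7 (3->0):
Peg 0: [2]
Peg 1: []
Peg 2: [5, 4, 1]
Peg 3: [3]

After move 8 (3->1):
Peg 0: [2]
Peg 1: [3]
Peg 2: [5, 4, 1]
Peg 3: []

After move 9 (0->1):
Peg 0: []
Peg 1: [3, 2]
Peg 2: [5, 4, 1]
Peg 3: []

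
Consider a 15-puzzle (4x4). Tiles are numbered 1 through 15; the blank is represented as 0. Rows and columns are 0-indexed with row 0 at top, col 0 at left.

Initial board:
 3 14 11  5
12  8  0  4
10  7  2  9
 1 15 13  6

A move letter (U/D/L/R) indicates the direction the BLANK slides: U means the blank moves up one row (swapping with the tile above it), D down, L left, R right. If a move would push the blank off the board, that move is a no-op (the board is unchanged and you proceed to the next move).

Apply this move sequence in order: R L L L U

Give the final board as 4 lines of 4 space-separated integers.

After move 1 (R):
 3 14 11  5
12  8  4  0
10  7  2  9
 1 15 13  6

After move 2 (L):
 3 14 11  5
12  8  0  4
10  7  2  9
 1 15 13  6

After move 3 (L):
 3 14 11  5
12  0  8  4
10  7  2  9
 1 15 13  6

After move 4 (L):
 3 14 11  5
 0 12  8  4
10  7  2  9
 1 15 13  6

After move 5 (U):
 0 14 11  5
 3 12  8  4
10  7  2  9
 1 15 13  6

Answer:  0 14 11  5
 3 12  8  4
10  7  2  9
 1 15 13  6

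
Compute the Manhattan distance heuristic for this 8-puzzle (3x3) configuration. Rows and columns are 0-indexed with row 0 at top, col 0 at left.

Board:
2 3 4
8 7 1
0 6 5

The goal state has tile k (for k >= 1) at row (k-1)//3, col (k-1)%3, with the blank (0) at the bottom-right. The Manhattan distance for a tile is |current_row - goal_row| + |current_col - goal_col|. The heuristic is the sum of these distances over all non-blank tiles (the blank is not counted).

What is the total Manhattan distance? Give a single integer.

Answer: 16

Derivation:
Tile 2: at (0,0), goal (0,1), distance |0-0|+|0-1| = 1
Tile 3: at (0,1), goal (0,2), distance |0-0|+|1-2| = 1
Tile 4: at (0,2), goal (1,0), distance |0-1|+|2-0| = 3
Tile 8: at (1,0), goal (2,1), distance |1-2|+|0-1| = 2
Tile 7: at (1,1), goal (2,0), distance |1-2|+|1-0| = 2
Tile 1: at (1,2), goal (0,0), distance |1-0|+|2-0| = 3
Tile 6: at (2,1), goal (1,2), distance |2-1|+|1-2| = 2
Tile 5: at (2,2), goal (1,1), distance |2-1|+|2-1| = 2
Sum: 1 + 1 + 3 + 2 + 2 + 3 + 2 + 2 = 16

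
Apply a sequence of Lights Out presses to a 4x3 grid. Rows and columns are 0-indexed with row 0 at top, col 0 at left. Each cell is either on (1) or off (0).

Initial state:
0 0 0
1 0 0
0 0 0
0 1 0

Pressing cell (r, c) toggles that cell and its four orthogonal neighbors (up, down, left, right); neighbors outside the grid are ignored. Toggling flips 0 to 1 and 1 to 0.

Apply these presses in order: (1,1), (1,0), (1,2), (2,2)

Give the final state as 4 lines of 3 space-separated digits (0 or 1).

Answer: 1 1 1
1 1 1
1 0 0
0 1 1

Derivation:
After press 1 at (1,1):
0 1 0
0 1 1
0 1 0
0 1 0

After press 2 at (1,0):
1 1 0
1 0 1
1 1 0
0 1 0

After press 3 at (1,2):
1 1 1
1 1 0
1 1 1
0 1 0

After press 4 at (2,2):
1 1 1
1 1 1
1 0 0
0 1 1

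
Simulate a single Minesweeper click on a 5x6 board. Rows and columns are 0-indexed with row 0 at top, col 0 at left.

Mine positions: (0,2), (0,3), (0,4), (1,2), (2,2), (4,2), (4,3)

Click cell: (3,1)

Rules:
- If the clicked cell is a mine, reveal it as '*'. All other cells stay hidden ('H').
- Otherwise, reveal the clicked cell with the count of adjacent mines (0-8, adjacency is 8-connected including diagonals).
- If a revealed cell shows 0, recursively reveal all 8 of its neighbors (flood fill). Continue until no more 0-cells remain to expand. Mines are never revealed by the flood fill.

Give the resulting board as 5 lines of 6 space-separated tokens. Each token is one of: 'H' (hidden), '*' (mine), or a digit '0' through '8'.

H H H H H H
H H H H H H
H H H H H H
H 2 H H H H
H H H H H H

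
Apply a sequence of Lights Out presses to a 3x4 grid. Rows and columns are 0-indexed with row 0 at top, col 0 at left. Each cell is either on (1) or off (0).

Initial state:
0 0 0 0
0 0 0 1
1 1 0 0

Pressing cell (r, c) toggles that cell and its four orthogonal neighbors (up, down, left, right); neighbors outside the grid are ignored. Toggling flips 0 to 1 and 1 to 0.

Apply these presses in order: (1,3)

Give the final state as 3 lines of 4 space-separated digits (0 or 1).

After press 1 at (1,3):
0 0 0 1
0 0 1 0
1 1 0 1

Answer: 0 0 0 1
0 0 1 0
1 1 0 1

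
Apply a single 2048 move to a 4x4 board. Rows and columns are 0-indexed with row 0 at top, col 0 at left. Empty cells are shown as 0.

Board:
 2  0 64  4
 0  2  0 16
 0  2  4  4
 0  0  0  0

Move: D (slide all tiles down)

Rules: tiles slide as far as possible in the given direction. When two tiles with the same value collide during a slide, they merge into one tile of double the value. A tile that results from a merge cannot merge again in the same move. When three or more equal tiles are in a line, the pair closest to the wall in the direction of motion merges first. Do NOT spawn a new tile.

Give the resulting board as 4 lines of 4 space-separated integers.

Answer:  0  0  0  0
 0  0  0  4
 0  0 64 16
 2  4  4  4

Derivation:
Slide down:
col 0: [2, 0, 0, 0] -> [0, 0, 0, 2]
col 1: [0, 2, 2, 0] -> [0, 0, 0, 4]
col 2: [64, 0, 4, 0] -> [0, 0, 64, 4]
col 3: [4, 16, 4, 0] -> [0, 4, 16, 4]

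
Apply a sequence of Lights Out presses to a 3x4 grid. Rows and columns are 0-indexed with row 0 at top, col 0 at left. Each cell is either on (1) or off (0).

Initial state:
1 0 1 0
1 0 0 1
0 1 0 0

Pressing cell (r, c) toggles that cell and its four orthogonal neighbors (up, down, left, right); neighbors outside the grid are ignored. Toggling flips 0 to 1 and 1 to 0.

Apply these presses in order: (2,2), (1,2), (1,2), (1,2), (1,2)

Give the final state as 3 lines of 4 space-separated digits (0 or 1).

After press 1 at (2,2):
1 0 1 0
1 0 1 1
0 0 1 1

After press 2 at (1,2):
1 0 0 0
1 1 0 0
0 0 0 1

After press 3 at (1,2):
1 0 1 0
1 0 1 1
0 0 1 1

After press 4 at (1,2):
1 0 0 0
1 1 0 0
0 0 0 1

After press 5 at (1,2):
1 0 1 0
1 0 1 1
0 0 1 1

Answer: 1 0 1 0
1 0 1 1
0 0 1 1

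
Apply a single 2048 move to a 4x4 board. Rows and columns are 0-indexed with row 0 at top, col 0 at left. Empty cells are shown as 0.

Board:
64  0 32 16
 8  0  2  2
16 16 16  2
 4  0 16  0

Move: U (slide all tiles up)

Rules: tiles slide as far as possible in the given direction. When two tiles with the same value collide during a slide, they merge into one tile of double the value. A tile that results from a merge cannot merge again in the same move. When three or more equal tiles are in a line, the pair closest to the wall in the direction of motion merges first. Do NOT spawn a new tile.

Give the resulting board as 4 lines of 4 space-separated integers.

Answer: 64 16 32 16
 8  0  2  4
16  0 32  0
 4  0  0  0

Derivation:
Slide up:
col 0: [64, 8, 16, 4] -> [64, 8, 16, 4]
col 1: [0, 0, 16, 0] -> [16, 0, 0, 0]
col 2: [32, 2, 16, 16] -> [32, 2, 32, 0]
col 3: [16, 2, 2, 0] -> [16, 4, 0, 0]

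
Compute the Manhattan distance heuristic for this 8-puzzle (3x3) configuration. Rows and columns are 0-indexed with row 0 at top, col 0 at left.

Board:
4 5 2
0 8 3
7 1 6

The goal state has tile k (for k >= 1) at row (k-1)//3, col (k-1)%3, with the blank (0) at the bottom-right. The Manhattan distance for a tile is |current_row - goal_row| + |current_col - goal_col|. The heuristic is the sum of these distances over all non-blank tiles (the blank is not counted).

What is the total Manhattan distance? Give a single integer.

Answer: 9

Derivation:
Tile 4: at (0,0), goal (1,0), distance |0-1|+|0-0| = 1
Tile 5: at (0,1), goal (1,1), distance |0-1|+|1-1| = 1
Tile 2: at (0,2), goal (0,1), distance |0-0|+|2-1| = 1
Tile 8: at (1,1), goal (2,1), distance |1-2|+|1-1| = 1
Tile 3: at (1,2), goal (0,2), distance |1-0|+|2-2| = 1
Tile 7: at (2,0), goal (2,0), distance |2-2|+|0-0| = 0
Tile 1: at (2,1), goal (0,0), distance |2-0|+|1-0| = 3
Tile 6: at (2,2), goal (1,2), distance |2-1|+|2-2| = 1
Sum: 1 + 1 + 1 + 1 + 1 + 0 + 3 + 1 = 9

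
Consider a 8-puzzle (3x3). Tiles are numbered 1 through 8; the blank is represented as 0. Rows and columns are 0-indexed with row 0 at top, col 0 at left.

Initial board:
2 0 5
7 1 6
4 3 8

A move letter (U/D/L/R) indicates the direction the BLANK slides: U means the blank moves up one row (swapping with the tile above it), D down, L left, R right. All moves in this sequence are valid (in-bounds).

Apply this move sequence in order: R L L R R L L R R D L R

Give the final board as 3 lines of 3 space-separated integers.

Answer: 2 5 6
7 1 0
4 3 8

Derivation:
After move 1 (R):
2 5 0
7 1 6
4 3 8

After move 2 (L):
2 0 5
7 1 6
4 3 8

After move 3 (L):
0 2 5
7 1 6
4 3 8

After move 4 (R):
2 0 5
7 1 6
4 3 8

After move 5 (R):
2 5 0
7 1 6
4 3 8

After move 6 (L):
2 0 5
7 1 6
4 3 8

After move 7 (L):
0 2 5
7 1 6
4 3 8

After move 8 (R):
2 0 5
7 1 6
4 3 8

After move 9 (R):
2 5 0
7 1 6
4 3 8

After move 10 (D):
2 5 6
7 1 0
4 3 8

After move 11 (L):
2 5 6
7 0 1
4 3 8

After move 12 (R):
2 5 6
7 1 0
4 3 8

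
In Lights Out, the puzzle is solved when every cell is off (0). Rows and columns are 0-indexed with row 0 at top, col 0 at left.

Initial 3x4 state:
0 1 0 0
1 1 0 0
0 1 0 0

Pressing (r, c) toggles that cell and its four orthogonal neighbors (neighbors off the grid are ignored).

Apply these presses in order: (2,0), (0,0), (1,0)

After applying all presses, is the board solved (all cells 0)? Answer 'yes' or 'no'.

After press 1 at (2,0):
0 1 0 0
0 1 0 0
1 0 0 0

After press 2 at (0,0):
1 0 0 0
1 1 0 0
1 0 0 0

After press 3 at (1,0):
0 0 0 0
0 0 0 0
0 0 0 0

Lights still on: 0

Answer: yes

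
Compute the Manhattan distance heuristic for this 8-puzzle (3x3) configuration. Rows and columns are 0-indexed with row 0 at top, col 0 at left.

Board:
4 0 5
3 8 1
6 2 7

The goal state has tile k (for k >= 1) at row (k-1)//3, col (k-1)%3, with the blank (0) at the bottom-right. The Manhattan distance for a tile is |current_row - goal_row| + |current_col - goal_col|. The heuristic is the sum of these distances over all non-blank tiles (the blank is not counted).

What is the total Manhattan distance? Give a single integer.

Answer: 17

Derivation:
Tile 4: (0,0)->(1,0) = 1
Tile 5: (0,2)->(1,1) = 2
Tile 3: (1,0)->(0,2) = 3
Tile 8: (1,1)->(2,1) = 1
Tile 1: (1,2)->(0,0) = 3
Tile 6: (2,0)->(1,2) = 3
Tile 2: (2,1)->(0,1) = 2
Tile 7: (2,2)->(2,0) = 2
Sum: 1 + 2 + 3 + 1 + 3 + 3 + 2 + 2 = 17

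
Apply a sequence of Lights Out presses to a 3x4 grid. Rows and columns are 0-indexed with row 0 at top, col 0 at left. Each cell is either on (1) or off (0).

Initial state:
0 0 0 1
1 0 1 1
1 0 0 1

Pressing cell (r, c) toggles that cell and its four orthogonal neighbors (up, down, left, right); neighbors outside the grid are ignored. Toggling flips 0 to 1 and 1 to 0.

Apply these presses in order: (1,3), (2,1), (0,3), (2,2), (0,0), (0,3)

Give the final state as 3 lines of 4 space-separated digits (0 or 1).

Answer: 1 1 0 0
0 1 1 0
0 0 0 1

Derivation:
After press 1 at (1,3):
0 0 0 0
1 0 0 0
1 0 0 0

After press 2 at (2,1):
0 0 0 0
1 1 0 0
0 1 1 0

After press 3 at (0,3):
0 0 1 1
1 1 0 1
0 1 1 0

After press 4 at (2,2):
0 0 1 1
1 1 1 1
0 0 0 1

After press 5 at (0,0):
1 1 1 1
0 1 1 1
0 0 0 1

After press 6 at (0,3):
1 1 0 0
0 1 1 0
0 0 0 1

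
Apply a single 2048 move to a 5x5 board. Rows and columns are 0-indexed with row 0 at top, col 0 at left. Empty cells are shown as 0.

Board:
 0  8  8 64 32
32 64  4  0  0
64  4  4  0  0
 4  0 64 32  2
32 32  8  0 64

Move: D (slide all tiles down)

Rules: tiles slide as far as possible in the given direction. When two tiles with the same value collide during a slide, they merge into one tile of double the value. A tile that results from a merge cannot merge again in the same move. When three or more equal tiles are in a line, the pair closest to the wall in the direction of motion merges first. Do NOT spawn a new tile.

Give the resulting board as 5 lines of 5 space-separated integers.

Answer:  0  0  0  0  0
32  8  8  0  0
64 64  8  0 32
 4  4 64 64  2
32 32  8 32 64

Derivation:
Slide down:
col 0: [0, 32, 64, 4, 32] -> [0, 32, 64, 4, 32]
col 1: [8, 64, 4, 0, 32] -> [0, 8, 64, 4, 32]
col 2: [8, 4, 4, 64, 8] -> [0, 8, 8, 64, 8]
col 3: [64, 0, 0, 32, 0] -> [0, 0, 0, 64, 32]
col 4: [32, 0, 0, 2, 64] -> [0, 0, 32, 2, 64]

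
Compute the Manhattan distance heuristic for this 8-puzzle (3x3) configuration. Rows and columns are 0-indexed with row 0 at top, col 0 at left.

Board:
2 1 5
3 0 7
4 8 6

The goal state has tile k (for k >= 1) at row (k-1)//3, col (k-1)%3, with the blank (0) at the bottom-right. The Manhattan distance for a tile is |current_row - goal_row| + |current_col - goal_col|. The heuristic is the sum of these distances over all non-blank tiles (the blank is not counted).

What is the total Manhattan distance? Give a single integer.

Answer: 12

Derivation:
Tile 2: (0,0)->(0,1) = 1
Tile 1: (0,1)->(0,0) = 1
Tile 5: (0,2)->(1,1) = 2
Tile 3: (1,0)->(0,2) = 3
Tile 7: (1,2)->(2,0) = 3
Tile 4: (2,0)->(1,0) = 1
Tile 8: (2,1)->(2,1) = 0
Tile 6: (2,2)->(1,2) = 1
Sum: 1 + 1 + 2 + 3 + 3 + 1 + 0 + 1 = 12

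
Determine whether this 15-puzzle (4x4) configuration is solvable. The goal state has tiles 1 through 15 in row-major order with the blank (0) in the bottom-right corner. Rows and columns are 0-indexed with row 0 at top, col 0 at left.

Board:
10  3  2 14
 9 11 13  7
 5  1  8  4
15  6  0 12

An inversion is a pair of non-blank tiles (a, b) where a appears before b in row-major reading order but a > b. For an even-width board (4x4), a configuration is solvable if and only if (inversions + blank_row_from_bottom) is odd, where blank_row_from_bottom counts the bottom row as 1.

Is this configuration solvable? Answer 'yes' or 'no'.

Answer: no

Derivation:
Inversions: 51
Blank is in row 3 (0-indexed from top), which is row 1 counting from the bottom (bottom = 1).
51 + 1 = 52, which is even, so the puzzle is not solvable.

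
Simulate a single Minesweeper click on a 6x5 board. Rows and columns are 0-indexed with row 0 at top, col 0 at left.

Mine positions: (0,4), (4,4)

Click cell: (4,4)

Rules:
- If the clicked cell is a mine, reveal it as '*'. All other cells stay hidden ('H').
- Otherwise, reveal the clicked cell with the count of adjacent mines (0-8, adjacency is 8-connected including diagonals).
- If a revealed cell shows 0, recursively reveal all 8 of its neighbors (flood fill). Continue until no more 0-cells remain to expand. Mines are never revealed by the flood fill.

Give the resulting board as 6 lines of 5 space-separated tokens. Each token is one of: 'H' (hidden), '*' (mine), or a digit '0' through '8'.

H H H H H
H H H H H
H H H H H
H H H H H
H H H H *
H H H H H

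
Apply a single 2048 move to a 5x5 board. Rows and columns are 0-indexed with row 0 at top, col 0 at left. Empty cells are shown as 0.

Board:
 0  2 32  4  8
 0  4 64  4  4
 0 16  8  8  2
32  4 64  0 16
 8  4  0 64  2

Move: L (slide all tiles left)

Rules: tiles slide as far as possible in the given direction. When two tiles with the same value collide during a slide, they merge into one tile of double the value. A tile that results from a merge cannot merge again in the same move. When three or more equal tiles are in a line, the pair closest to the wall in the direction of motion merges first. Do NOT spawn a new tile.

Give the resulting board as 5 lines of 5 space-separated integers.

Answer:  2 32  4  8  0
 4 64  8  0  0
16 16  2  0  0
32  4 64 16  0
 8  4 64  2  0

Derivation:
Slide left:
row 0: [0, 2, 32, 4, 8] -> [2, 32, 4, 8, 0]
row 1: [0, 4, 64, 4, 4] -> [4, 64, 8, 0, 0]
row 2: [0, 16, 8, 8, 2] -> [16, 16, 2, 0, 0]
row 3: [32, 4, 64, 0, 16] -> [32, 4, 64, 16, 0]
row 4: [8, 4, 0, 64, 2] -> [8, 4, 64, 2, 0]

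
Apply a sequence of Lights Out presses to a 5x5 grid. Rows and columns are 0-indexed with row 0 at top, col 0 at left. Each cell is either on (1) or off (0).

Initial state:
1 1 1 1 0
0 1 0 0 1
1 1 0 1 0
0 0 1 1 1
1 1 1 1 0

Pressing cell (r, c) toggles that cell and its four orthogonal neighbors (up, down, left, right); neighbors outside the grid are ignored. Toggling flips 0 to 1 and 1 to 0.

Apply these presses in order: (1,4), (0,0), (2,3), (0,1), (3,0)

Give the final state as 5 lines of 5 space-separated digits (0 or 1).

Answer: 1 1 0 1 1
1 0 0 0 0
0 1 1 0 0
1 1 1 0 1
0 1 1 1 0

Derivation:
After press 1 at (1,4):
1 1 1 1 1
0 1 0 1 0
1 1 0 1 1
0 0 1 1 1
1 1 1 1 0

After press 2 at (0,0):
0 0 1 1 1
1 1 0 1 0
1 1 0 1 1
0 0 1 1 1
1 1 1 1 0

After press 3 at (2,3):
0 0 1 1 1
1 1 0 0 0
1 1 1 0 0
0 0 1 0 1
1 1 1 1 0

After press 4 at (0,1):
1 1 0 1 1
1 0 0 0 0
1 1 1 0 0
0 0 1 0 1
1 1 1 1 0

After press 5 at (3,0):
1 1 0 1 1
1 0 0 0 0
0 1 1 0 0
1 1 1 0 1
0 1 1 1 0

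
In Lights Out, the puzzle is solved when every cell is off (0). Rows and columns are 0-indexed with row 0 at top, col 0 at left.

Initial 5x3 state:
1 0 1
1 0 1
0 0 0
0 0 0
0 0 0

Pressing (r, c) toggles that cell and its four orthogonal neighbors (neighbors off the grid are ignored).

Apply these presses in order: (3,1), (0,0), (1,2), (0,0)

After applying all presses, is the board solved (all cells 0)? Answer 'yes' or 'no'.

Answer: no

Derivation:
After press 1 at (3,1):
1 0 1
1 0 1
0 1 0
1 1 1
0 1 0

After press 2 at (0,0):
0 1 1
0 0 1
0 1 0
1 1 1
0 1 0

After press 3 at (1,2):
0 1 0
0 1 0
0 1 1
1 1 1
0 1 0

After press 4 at (0,0):
1 0 0
1 1 0
0 1 1
1 1 1
0 1 0

Lights still on: 9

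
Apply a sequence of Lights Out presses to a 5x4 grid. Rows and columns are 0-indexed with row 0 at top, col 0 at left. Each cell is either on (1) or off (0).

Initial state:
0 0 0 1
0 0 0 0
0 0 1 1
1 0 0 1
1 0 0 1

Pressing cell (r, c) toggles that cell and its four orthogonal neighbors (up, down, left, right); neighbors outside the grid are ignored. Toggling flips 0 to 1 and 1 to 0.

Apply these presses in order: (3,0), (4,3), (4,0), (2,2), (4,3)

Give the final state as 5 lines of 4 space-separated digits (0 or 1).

Answer: 0 0 0 1
0 0 1 0
1 1 0 0
1 1 1 1
1 1 0 1

Derivation:
After press 1 at (3,0):
0 0 0 1
0 0 0 0
1 0 1 1
0 1 0 1
0 0 0 1

After press 2 at (4,3):
0 0 0 1
0 0 0 0
1 0 1 1
0 1 0 0
0 0 1 0

After press 3 at (4,0):
0 0 0 1
0 0 0 0
1 0 1 1
1 1 0 0
1 1 1 0

After press 4 at (2,2):
0 0 0 1
0 0 1 0
1 1 0 0
1 1 1 0
1 1 1 0

After press 5 at (4,3):
0 0 0 1
0 0 1 0
1 1 0 0
1 1 1 1
1 1 0 1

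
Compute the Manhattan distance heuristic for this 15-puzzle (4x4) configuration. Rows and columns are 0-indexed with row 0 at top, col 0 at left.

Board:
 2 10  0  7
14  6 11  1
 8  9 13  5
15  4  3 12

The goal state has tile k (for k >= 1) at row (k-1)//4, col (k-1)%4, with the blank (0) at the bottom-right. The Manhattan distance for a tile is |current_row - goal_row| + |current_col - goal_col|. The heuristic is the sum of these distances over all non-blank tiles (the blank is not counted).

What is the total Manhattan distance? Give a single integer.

Answer: 36

Derivation:
Tile 2: at (0,0), goal (0,1), distance |0-0|+|0-1| = 1
Tile 10: at (0,1), goal (2,1), distance |0-2|+|1-1| = 2
Tile 7: at (0,3), goal (1,2), distance |0-1|+|3-2| = 2
Tile 14: at (1,0), goal (3,1), distance |1-3|+|0-1| = 3
Tile 6: at (1,1), goal (1,1), distance |1-1|+|1-1| = 0
Tile 11: at (1,2), goal (2,2), distance |1-2|+|2-2| = 1
Tile 1: at (1,3), goal (0,0), distance |1-0|+|3-0| = 4
Tile 8: at (2,0), goal (1,3), distance |2-1|+|0-3| = 4
Tile 9: at (2,1), goal (2,0), distance |2-2|+|1-0| = 1
Tile 13: at (2,2), goal (3,0), distance |2-3|+|2-0| = 3
Tile 5: at (2,3), goal (1,0), distance |2-1|+|3-0| = 4
Tile 15: at (3,0), goal (3,2), distance |3-3|+|0-2| = 2
Tile 4: at (3,1), goal (0,3), distance |3-0|+|1-3| = 5
Tile 3: at (3,2), goal (0,2), distance |3-0|+|2-2| = 3
Tile 12: at (3,3), goal (2,3), distance |3-2|+|3-3| = 1
Sum: 1 + 2 + 2 + 3 + 0 + 1 + 4 + 4 + 1 + 3 + 4 + 2 + 5 + 3 + 1 = 36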